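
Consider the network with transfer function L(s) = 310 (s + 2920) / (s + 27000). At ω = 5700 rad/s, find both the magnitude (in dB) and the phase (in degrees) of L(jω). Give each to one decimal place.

|j5700 + 2920| = √(5700² + 2920²) = 6404
|j5700 + 27000| = √(5700² + 27000²) = 2.76e+04
|L(j5700)| = 310 × 6404 / 2.76e+04 = 71.946
20 log₁₀(71.946) = 37.14 dB
∠(j5700 + 2920) = arctan(5700/2920) = 62.87°
∠(j5700 + 27000) = arctan(5700/27000) = 11.92°
∠L(j5700) = 62.87° − 11.92° = 50.95°

|L| = 37.1 dB, ∠L = 51.0°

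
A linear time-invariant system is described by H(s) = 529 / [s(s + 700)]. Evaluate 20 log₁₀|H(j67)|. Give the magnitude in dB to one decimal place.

-39.0 dB

|j67 + 700| = √(67² + 700²) = 703.2
|j67| = 67
|H(j67)| = 529 / (703.2 × 67) = 0.011228
20 log₁₀(0.011228) = -38.99 dB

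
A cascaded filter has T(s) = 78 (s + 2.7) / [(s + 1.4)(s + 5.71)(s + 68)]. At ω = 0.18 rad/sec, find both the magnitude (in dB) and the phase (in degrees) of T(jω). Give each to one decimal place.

|j0.18 + 2.7| = √(0.18² + 2.7²) = 2.706
|j0.18 + 1.4| = √(0.18² + 1.4²) = 1.412
|j0.18 + 5.71| = √(0.18² + 5.71²) = 5.713
|j0.18 + 68| = √(0.18² + 68²) = 68
|T(j0.18)| = 78 × 2.706 / (1.412 × 5.713 × 68) = 0.38492
20 log₁₀(0.38492) = -8.29 dB
∠(j0.18 + 2.7) = arctan(0.18/2.7) = 3.81°
∠(j0.18 + 1.4) = arctan(0.18/1.4) = 7.33°
∠(j0.18 + 5.71) = arctan(0.18/5.71) = 1.81°
∠(j0.18 + 68) = arctan(0.18/68) = 0.15°
∠T(j0.18) = 3.81° − (7.33° + 1.81° + 0.15°) = -5.47°

|T| = -8.3 dB, ∠T = -5.5°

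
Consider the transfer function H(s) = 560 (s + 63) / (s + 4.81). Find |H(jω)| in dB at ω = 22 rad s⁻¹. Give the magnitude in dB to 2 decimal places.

64.40 dB

|j22 + 63| = √(22² + 63²) = 66.73
|j22 + 4.81| = √(22² + 4.81²) = 22.52
|H(j22)| = 560 × 66.73 / 22.52 = 1659.4
20 log₁₀(1659.4) = 64.399 dB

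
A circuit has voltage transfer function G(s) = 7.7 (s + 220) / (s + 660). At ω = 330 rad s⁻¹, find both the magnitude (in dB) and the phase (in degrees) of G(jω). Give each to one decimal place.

|j330 + 220| = √(330² + 220²) = 396.6
|j330 + 660| = √(330² + 660²) = 737.9
|G(j330)| = 7.7 × 396.6 / 737.9 = 4.1386
20 log₁₀(4.1386) = 12.34 dB
∠(j330 + 220) = arctan(330/220) = 56.31°
∠(j330 + 660) = arctan(330/660) = 26.57°
∠G(j330) = 56.31° − 26.57° = 29.74°

|G| = 12.3 dB, ∠G = 29.7°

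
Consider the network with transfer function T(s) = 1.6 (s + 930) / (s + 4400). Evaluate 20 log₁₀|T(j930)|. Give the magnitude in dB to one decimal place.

-6.6 dB

|j930 + 930| = √(930² + 930²) = 1315
|j930 + 4400| = √(930² + 4400²) = 4497
|T(j930)| = 1.6 × 1315 / 4497 = 0.46792
20 log₁₀(0.46792) = -6.60 dB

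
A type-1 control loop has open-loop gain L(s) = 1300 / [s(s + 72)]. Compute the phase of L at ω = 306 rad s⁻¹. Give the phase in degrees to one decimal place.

-166.8°

∠(j306 + 72) = arctan(306/72) = 76.76°
∠(j306) = 90.00°
∠L(j306) = − (76.76° + 90.00°) = -166.76°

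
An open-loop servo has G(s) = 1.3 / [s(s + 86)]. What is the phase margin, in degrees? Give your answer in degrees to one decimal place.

90.0°

Gain crossover: |G(jω)| = 1 at ω ≈ 0.0151 rad/s.
∠G(j0.0151) = −90° − arctan(0.0151/86) ≈ -90.01°
PM = 180° + (-90.01°) = 89.99°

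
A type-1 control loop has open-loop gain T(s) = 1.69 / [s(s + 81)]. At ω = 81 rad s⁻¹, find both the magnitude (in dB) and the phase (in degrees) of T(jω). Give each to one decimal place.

|j81 + 81| = √(81² + 81²) = 114.6
|j81| = 81
|T(j81)| = 1.69 / (114.6 × 81) = 0.00018214
20 log₁₀(0.00018214) = -74.79 dB
∠(j81 + 81) = arctan(81/81) = 45.00°
∠(j81) = 90.00°
∠T(j81) = − (45.00° + 90.00°) = -135.00°

|T| = -74.8 dB, ∠T = -135.0°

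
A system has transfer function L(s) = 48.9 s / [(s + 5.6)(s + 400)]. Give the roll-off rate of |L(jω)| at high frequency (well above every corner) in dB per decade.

With 1 zero and 2 poles, the high-frequency asymptotic slope is 20 × (1 − 2) = -20 dB/decade.

-20 dB/decade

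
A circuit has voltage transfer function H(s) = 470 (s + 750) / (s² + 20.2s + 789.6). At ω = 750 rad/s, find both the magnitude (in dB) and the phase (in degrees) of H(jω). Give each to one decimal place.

|H| = -1.0 dB, ∠H = -133.5°

|j750 + 750| = √(750² + 750²) = 1061
|(j750)² + 20.2(j750) + 789.6| = |-5.6171e+05 + j15150| = 5.619e+05
|H(j750)| = 470 × 1061 / 5.619e+05 = 0.88716
20 log₁₀(0.88716) = -1.04 dB
∠(j750 + 750) = arctan(750/750) = 45.00°
∠[(j750)² + 20.2(j750) + 789.6] = ∠[-5.6171e+05 + j15150] = 178.46°
∠H(j750) = 45.00° − 178.46° = -133.46°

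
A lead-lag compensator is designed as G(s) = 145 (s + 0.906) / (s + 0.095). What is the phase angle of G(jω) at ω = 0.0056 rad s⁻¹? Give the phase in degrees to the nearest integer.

∠(j0.0056 + 0.906) = arctan(0.0056/0.906) = 0.35°
∠(j0.0056 + 0.095) = arctan(0.0056/0.095) = 3.37°
∠G(j0.0056) = 0.35° − 3.37° = -3.02°

-3 deg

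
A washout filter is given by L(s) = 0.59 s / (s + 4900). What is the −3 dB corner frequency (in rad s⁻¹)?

4900 rad s⁻¹

For a single-pole high-pass, the −3 dB point is at the pole: ω = 4900 rad s⁻¹.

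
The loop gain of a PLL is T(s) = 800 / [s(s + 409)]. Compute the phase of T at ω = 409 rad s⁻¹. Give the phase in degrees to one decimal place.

-135.0 deg

∠(j409 + 409) = arctan(409/409) = 45.00°
∠(j409) = 90.00°
∠T(j409) = − (45.00° + 90.00°) = -135.00°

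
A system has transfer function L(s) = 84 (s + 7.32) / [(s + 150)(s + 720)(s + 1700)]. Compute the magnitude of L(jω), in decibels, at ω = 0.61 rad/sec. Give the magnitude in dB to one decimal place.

-109.5 dB

|j0.61 + 7.32| = √(0.61² + 7.32²) = 7.345
|j0.61 + 150| = √(0.61² + 150²) = 150
|j0.61 + 720| = √(0.61² + 720²) = 720
|j0.61 + 1700| = √(0.61² + 1700²) = 1700
|L(j0.61)| = 84 × 7.345 / (150 × 720 × 1700) = 3.3606e-06
20 log₁₀(3.3606e-06) = -109.47 dB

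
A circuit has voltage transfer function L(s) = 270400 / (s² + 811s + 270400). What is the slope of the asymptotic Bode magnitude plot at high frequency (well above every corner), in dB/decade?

-40 dB/decade

With 0 zeros and 2 poles, the high-frequency asymptotic slope is 20 × (0 − 2) = -40 dB/decade.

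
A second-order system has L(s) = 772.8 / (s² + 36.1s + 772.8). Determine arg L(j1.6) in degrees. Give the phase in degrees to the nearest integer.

-4°

∠[(j1.6)² + 36.1(j1.6) + 772.8] = ∠[770.24 + j57.76] = 4.29°
∠L(j1.6) = −4.29° = -4.29°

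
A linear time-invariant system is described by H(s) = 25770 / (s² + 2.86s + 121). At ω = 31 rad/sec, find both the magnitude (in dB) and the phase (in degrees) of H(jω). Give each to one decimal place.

|(j31)² + 2.86(j31) + 121| = |-840 + j88.66| = 844.7
|H(j31)| = 25770 / 844.7 = 30.509
20 log₁₀(30.509) = 29.69 dB
∠[(j31)² + 2.86(j31) + 121] = ∠[-840 + j88.66] = 173.97°
∠H(j31) = −173.97° = -173.97°

|H| = 29.7 dB, ∠H = -174.0 deg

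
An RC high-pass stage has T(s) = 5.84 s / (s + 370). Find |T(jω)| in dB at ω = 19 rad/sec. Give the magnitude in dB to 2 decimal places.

-10.47 dB

|j19| = 19
|j19 + 370| = √(19² + 370²) = 370.5
|T(j19)| = 5.84 × 19 / 370.5 = 0.2995
20 log₁₀(0.2995) = -10.472 dB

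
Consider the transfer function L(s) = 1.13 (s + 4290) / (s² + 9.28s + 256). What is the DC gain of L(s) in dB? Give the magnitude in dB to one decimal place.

L(0) = 1.13 × 4290 / 256 = 18.936
20 log₁₀(18.936) = 25.55 dB

25.5 dB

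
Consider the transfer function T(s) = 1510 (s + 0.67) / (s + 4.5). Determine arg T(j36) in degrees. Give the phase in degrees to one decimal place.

∠(j36 + 0.67) = arctan(36/0.67) = 88.93°
∠(j36 + 4.5) = arctan(36/4.5) = 82.87°
∠T(j36) = 88.93° − 82.87° = 6.06°

6.1°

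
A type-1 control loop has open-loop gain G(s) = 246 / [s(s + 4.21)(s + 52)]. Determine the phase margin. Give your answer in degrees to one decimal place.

Gain crossover: |G(jω)| = 1 at ω ≈ 1.09 rad/s.
∠G(j1.09) = −90° − arctan(1.09/4.21) − arctan(1.09/52) ≈ -105.68°
PM = 180° + (-105.68°) = 74.32°

74.3 deg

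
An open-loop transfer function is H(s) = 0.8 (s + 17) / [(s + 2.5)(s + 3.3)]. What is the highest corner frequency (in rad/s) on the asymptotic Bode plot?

17 rad/s

Break frequencies occur at each pole and zero magnitude: 2.5 rad/s, 3.3 rad/s, 17 rad/s.
The highest is 17 rad/s.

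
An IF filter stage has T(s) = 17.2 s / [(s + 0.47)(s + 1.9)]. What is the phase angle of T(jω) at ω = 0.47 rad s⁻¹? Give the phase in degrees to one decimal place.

31.1°

∠(j0.47) = 90.00°
∠(j0.47 + 0.47) = arctan(0.47/0.47) = 45.00°
∠(j0.47 + 1.9) = arctan(0.47/1.9) = 13.89°
∠T(j0.47) = 90.00° − (45.00° + 13.89°) = 31.11°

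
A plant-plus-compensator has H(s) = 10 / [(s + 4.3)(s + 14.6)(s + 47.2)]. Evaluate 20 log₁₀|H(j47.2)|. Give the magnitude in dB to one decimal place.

|j47.2 + 4.3| = √(47.2² + 4.3²) = 47.4
|j47.2 + 14.6| = √(47.2² + 14.6²) = 49.41
|j47.2 + 47.2| = √(47.2² + 47.2²) = 66.75
|H(j47.2)| = 10 / (47.4 × 49.41 × 66.75) = 6.3977e-05
20 log₁₀(6.3977e-05) = -83.88 dB

-83.9 dB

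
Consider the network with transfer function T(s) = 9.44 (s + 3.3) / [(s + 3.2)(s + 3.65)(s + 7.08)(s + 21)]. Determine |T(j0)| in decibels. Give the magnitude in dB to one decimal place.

-34.9 dB

T(0) = 9.44 × 3.3 / (3.2 × 3.65 × 7.08 × 21) = 0.017939
20 log₁₀(0.017939) = -34.92 dB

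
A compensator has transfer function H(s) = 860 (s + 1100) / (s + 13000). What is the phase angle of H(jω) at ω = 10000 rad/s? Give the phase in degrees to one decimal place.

46.2°

∠(j10000 + 1100) = arctan(10000/1100) = 83.72°
∠(j10000 + 13000) = arctan(10000/13000) = 37.57°
∠H(j10000) = 83.72° − 37.57° = 46.15°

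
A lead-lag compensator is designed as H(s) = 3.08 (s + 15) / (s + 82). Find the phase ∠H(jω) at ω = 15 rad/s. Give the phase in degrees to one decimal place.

∠(j15 + 15) = arctan(15/15) = 45.00°
∠(j15 + 82) = arctan(15/82) = 10.37°
∠H(j15) = 45.00° − 10.37° = 34.63°

34.6°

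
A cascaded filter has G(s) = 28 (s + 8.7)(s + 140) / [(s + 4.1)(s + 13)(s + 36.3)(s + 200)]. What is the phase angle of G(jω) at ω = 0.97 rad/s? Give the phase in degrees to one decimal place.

∠(j0.97 + 8.7) = arctan(0.97/8.7) = 6.36°
∠(j0.97 + 140) = arctan(0.97/140) = 0.40°
∠(j0.97 + 4.1) = arctan(0.97/4.1) = 13.31°
∠(j0.97 + 13) = arctan(0.97/13) = 4.27°
∠(j0.97 + 36.3) = arctan(0.97/36.3) = 1.53°
∠(j0.97 + 200) = arctan(0.97/200) = 0.28°
∠G(j0.97) = 6.36° + 0.40° − (13.31° + 4.27° + 1.53° + 0.28°) = -12.63°

-12.6°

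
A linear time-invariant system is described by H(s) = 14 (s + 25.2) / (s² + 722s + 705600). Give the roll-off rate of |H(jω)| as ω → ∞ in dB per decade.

With 1 zero and 2 poles, the high-frequency asymptotic slope is 20 × (1 − 2) = -20 dB/decade.

-20 dB/decade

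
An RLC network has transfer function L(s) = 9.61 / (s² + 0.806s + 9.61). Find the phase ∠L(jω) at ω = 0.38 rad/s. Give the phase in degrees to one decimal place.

∠[(j0.38)² + 0.806(j0.38) + 9.61] = ∠[9.4656 + j0.30628] = 1.85°
∠L(j0.38) = −1.85° = -1.85°

-1.9°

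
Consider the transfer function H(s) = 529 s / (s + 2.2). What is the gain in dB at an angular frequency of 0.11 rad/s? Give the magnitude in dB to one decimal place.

|j0.11| = 0.11
|j0.11 + 2.2| = √(0.11² + 2.2²) = 2.203
|H(j0.11)| = 529 × 0.11 / 2.203 = 26.417
20 log₁₀(26.417) = 28.44 dB

28.4 dB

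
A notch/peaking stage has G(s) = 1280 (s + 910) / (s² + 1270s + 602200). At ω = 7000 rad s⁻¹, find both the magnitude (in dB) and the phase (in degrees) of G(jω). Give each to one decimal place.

|G| = -14.7 dB, ∠G = -87.0 deg

|j7000 + 910| = √(7000² + 910²) = 7059
|(j7000)² + 1270(j7000) + 602200| = |-4.8398e+07 + j8.89e+06| = 4.921e+07
|G(j7000)| = 1280 × 7059 / 4.921e+07 = 0.18362
20 log₁₀(0.18362) = -14.72 dB
∠(j7000 + 910) = arctan(7000/910) = 82.59°
∠[(j7000)² + 1270(j7000) + 602200] = ∠[-4.8398e+07 + j8.89e+06] = 169.59°
∠G(j7000) = 82.59° − 169.59° = -87.00°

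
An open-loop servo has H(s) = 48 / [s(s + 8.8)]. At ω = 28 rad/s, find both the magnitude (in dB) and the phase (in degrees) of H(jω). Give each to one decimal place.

|H| = -24.7 dB, ∠H = -162.6 deg

|j28 + 8.8| = √(28² + 8.8²) = 29.35
|j28| = 28
|H(j28)| = 48 / (29.35 × 28) = 0.058408
20 log₁₀(0.058408) = -24.67 dB
∠(j28 + 8.8) = arctan(28/8.8) = 72.55°
∠(j28) = 90.00°
∠H(j28) = − (72.55° + 90.00°) = -162.55°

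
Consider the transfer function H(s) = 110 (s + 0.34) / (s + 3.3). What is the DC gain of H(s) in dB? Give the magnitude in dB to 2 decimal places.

21.09 dB

H(0) = 110 × 0.34 / 3.3 = 11.333
20 log₁₀(11.333) = 21.087 dB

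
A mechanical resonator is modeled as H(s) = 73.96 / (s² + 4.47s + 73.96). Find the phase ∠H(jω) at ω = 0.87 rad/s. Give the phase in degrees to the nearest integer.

-3°

∠[(j0.87)² + 4.47(j0.87) + 73.96] = ∠[73.203 + j3.8889] = 3.04°
∠H(j0.87) = −3.04° = -3.04°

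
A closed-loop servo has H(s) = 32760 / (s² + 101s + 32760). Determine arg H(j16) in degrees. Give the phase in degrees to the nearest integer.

-3°

∠[(j16)² + 101(j16) + 32760] = ∠[32504 + j1616] = 2.85°
∠H(j16) = −2.85° = -2.85°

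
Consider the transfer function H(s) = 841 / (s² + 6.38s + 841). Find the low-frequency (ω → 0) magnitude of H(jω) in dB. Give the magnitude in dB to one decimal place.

H(0) = 841 / 841 = 1
20 log₁₀(1) = 0.00 dB

0.0 dB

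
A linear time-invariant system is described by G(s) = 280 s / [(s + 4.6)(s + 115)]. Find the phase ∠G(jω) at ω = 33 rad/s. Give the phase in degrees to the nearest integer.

-8°

∠(j33) = 90.00°
∠(j33 + 4.6) = arctan(33/4.6) = 82.06°
∠(j33 + 115) = arctan(33/115) = 16.01°
∠G(j33) = 90.00° − (82.06° + 16.01°) = -8.08°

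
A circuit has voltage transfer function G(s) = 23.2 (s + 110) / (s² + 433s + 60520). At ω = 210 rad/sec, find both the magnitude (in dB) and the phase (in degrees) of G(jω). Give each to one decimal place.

|j210 + 110| = √(210² + 110²) = 237.1
|(j210)² + 433(j210) + 60520| = |16420 + j90930| = 9.24e+04
|G(j210)| = 23.2 × 237.1 / 9.24e+04 = 0.059522
20 log₁₀(0.059522) = -24.51 dB
∠(j210 + 110) = arctan(210/110) = 62.35°
∠[(j210)² + 433(j210) + 60520] = ∠[16420 + j90930] = 79.76°
∠G(j210) = 62.35° − 79.76° = -17.41°

|G| = -24.5 dB, ∠G = -17.4°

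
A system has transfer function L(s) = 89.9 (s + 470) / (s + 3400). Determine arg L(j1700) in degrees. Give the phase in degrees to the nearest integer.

∠(j1700 + 470) = arctan(1700/470) = 74.55°
∠(j1700 + 3400) = arctan(1700/3400) = 26.57°
∠L(j1700) = 74.55° − 26.57° = 47.98°

48°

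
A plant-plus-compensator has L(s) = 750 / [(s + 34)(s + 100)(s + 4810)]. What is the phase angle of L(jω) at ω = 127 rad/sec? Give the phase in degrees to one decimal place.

-128.3°

∠(j127 + 34) = arctan(127/34) = 75.01°
∠(j127 + 100) = arctan(127/100) = 51.78°
∠(j127 + 4810) = arctan(127/4810) = 1.51°
∠L(j127) = − (75.01° + 51.78° + 1.51°) = -128.31°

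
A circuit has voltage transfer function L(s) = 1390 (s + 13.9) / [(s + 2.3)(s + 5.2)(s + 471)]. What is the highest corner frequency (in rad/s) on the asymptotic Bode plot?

471 rad/s

Break frequencies occur at each pole and zero magnitude: 2.3 rad/s, 5.2 rad/s, 13.9 rad/s, 471 rad/s.
The highest is 471 rad/s.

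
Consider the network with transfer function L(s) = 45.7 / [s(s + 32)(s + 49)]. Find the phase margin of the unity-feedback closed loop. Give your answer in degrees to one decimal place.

89.9 deg

Gain crossover: |L(jω)| = 1 at ω ≈ 0.0291 rad s⁻¹.
∠L(j0.0291) = −90° − arctan(0.0291/32) − arctan(0.0291/49) ≈ -90.09°
PM = 180° + (-90.09°) = 89.91°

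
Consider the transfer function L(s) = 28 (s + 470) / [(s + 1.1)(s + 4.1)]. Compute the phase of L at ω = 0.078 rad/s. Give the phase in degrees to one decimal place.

∠(j0.078 + 470) = arctan(0.078/470) = 0.01°
∠(j0.078 + 1.1) = arctan(0.078/1.1) = 4.06°
∠(j0.078 + 4.1) = arctan(0.078/4.1) = 1.09°
∠L(j0.078) = 0.01° − (4.06° + 1.09°) = -5.14°

-5.1°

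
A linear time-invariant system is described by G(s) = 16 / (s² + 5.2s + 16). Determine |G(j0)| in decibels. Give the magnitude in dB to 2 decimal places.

G(0) = 16 / 16 = 1
20 log₁₀(1) = 0.000 dB

0.00 dB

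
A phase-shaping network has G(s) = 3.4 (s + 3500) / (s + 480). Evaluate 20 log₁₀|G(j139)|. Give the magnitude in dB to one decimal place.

27.5 dB

|j139 + 3500| = √(139² + 3500²) = 3503
|j139 + 480| = √(139² + 480²) = 499.7
|G(j139)| = 3.4 × 3503 / 499.7 = 23.832
20 log₁₀(23.832) = 27.54 dB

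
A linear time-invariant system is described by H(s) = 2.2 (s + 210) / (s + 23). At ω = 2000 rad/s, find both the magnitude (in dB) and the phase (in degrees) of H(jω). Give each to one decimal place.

|H| = 6.9 dB, ∠H = -5.3°

|j2000 + 210| = √(2000² + 210²) = 2011
|j2000 + 23| = √(2000² + 23²) = 2000
|H(j2000)| = 2.2 × 2011 / 2000 = 2.2119
20 log₁₀(2.2119) = 6.90 dB
∠(j2000 + 210) = arctan(2000/210) = 84.01°
∠(j2000 + 23) = arctan(2000/23) = 89.34°
∠H(j2000) = 84.01° − 89.34° = -5.34°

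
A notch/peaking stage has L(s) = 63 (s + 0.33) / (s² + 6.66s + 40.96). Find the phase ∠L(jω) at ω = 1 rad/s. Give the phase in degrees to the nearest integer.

62°

∠(j1 + 0.33) = arctan(1/0.33) = 71.74°
∠[(j1)² + 6.66(j1) + 40.96] = ∠[39.96 + j6.66] = 9.46°
∠L(j1) = 71.74° − 9.46° = 62.27°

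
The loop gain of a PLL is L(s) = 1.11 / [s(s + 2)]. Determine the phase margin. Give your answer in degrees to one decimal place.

Gain crossover: |L(jω)| = 1 at ω ≈ 0.536 rad/sec.
∠L(j0.536) = −90° − arctan(0.536/2) ≈ -105.00°
PM = 180° + (-105.00°) = 75.00°

75.0 deg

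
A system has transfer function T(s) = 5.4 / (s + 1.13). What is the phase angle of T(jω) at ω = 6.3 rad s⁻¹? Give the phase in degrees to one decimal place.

-79.8°

∠(j6.3 + 1.13) = arctan(6.3/1.13) = 79.83°
∠T(j6.3) = −79.83° = -79.83°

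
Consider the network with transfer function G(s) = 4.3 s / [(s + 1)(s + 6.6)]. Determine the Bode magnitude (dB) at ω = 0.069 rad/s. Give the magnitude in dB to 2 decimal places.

-26.97 dB

|j0.069| = 0.069
|j0.069 + 1| = √(0.069² + 1²) = 1.002
|j0.069 + 6.6| = √(0.069² + 6.6²) = 6.6
|G(j0.069)| = 4.3 × 0.069 / (1.002 × 6.6) = 0.044845
20 log₁₀(0.044845) = -26.966 dB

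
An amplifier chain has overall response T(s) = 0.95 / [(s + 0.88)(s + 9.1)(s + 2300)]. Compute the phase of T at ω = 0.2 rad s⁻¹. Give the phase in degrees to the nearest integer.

∠(j0.2 + 0.88) = arctan(0.2/0.88) = 12.80°
∠(j0.2 + 9.1) = arctan(0.2/9.1) = 1.26°
∠(j0.2 + 2300) = arctan(0.2/2300) = 0.00°
∠T(j0.2) = − (12.80° + 1.26° + 0.00°) = -14.07°

-14 deg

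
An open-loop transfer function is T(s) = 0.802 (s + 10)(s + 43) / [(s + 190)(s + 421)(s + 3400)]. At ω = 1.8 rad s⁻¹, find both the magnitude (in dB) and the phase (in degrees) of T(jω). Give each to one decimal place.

|T| = -117.8 dB, ∠T = 11.8°

|j1.8 + 10| = √(1.8² + 10²) = 10.16
|j1.8 + 43| = √(1.8² + 43²) = 43.04
|j1.8 + 190| = √(1.8² + 190²) = 190
|j1.8 + 421| = √(1.8² + 421²) = 421
|j1.8 + 3400| = √(1.8² + 3400²) = 3400
|T(j1.8)| = 0.802 × 10.16 × 43.04 / (190 × 421 × 3400) = 1.2895e-06
20 log₁₀(1.2895e-06) = -117.79 dB
∠(j1.8 + 10) = arctan(1.8/10) = 10.20°
∠(j1.8 + 43) = arctan(1.8/43) = 2.40°
∠(j1.8 + 190) = arctan(1.8/190) = 0.54°
∠(j1.8 + 421) = arctan(1.8/421) = 0.24°
∠(j1.8 + 3400) = arctan(1.8/3400) = 0.03°
∠T(j1.8) = 10.20° + 2.40° − (0.54° + 0.24° + 0.03°) = 11.78°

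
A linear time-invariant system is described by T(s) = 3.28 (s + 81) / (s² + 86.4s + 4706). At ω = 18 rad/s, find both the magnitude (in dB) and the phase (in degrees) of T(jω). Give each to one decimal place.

|j18 + 81| = √(18² + 81²) = 82.98
|(j18)² + 86.4(j18) + 4706| = |4382 + j1555.2| = 4650
|T(j18)| = 3.28 × 82.98 / 4650 = 0.058532
20 log₁₀(0.058532) = -24.65 dB
∠(j18 + 81) = arctan(18/81) = 12.53°
∠[(j18)² + 86.4(j18) + 4706] = ∠[4382 + j1555.2] = 19.54°
∠T(j18) = 12.53° − 19.54° = -7.01°

|T| = -24.7 dB, ∠T = -7.0°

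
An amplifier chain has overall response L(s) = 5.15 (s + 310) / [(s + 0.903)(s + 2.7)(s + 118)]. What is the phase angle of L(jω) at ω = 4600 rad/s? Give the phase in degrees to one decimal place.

-182.3°

∠(j4600 + 310) = arctan(4600/310) = 86.14°
∠(j4600 + 0.903) = arctan(4600/0.903) = 89.99°
∠(j4600 + 2.7) = arctan(4600/2.7) = 89.97°
∠(j4600 + 118) = arctan(4600/118) = 88.53°
∠L(j4600) = 86.14° − (89.99° + 89.97° + 88.53°) = -182.34°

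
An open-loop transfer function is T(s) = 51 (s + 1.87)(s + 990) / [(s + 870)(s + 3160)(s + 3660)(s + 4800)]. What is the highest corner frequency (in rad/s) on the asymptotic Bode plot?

Break frequencies occur at each pole and zero magnitude: 1.87 rad/s, 870 rad/s, 990 rad/s, 3160 rad/s, 3660 rad/s, 4800 rad/s.
The highest is 4800 rad/s.

4800 rad/s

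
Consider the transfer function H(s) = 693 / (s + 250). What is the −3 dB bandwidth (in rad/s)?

For a single-pole low-pass, the −3 dB point is at the pole: ω = 250 rad/s.

250 rad/s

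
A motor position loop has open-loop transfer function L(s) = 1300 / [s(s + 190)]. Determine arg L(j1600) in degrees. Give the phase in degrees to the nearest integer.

-173°

∠(j1600 + 190) = arctan(1600/190) = 83.23°
∠(j1600) = 90.00°
∠L(j1600) = − (83.23° + 90.00°) = -173.23°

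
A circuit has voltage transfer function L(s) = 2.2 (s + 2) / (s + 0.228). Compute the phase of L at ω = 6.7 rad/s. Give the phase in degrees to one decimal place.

∠(j6.7 + 2) = arctan(6.7/2) = 73.38°
∠(j6.7 + 0.228) = arctan(6.7/0.228) = 88.05°
∠L(j6.7) = 73.38° − 88.05° = -14.67°

-14.7°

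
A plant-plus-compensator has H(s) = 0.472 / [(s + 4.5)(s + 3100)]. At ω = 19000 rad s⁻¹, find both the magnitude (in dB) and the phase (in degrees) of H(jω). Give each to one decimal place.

|H| = -177.8 dB, ∠H = -170.7°

|j19000 + 4.5| = √(19000² + 4.5²) = 1.9e+04
|j19000 + 3100| = √(19000² + 3100²) = 1.925e+04
|H(j19000)| = 0.472 / (1.9e+04 × 1.925e+04) = 1.2904e-09
20 log₁₀(1.2904e-09) = -177.79 dB
∠(j19000 + 4.5) = arctan(19000/4.5) = 89.99°
∠(j19000 + 3100) = arctan(19000/3100) = 80.73°
∠H(j19000) = − (89.99° + 80.73°) = -170.72°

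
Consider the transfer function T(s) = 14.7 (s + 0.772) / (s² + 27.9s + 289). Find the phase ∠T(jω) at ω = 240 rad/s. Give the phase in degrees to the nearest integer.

-84°

∠(j240 + 0.772) = arctan(240/0.772) = 89.82°
∠[(j240)² + 27.9(j240) + 289] = ∠[-57311 + j6696] = 173.34°
∠T(j240) = 89.82° − 173.34° = -83.52°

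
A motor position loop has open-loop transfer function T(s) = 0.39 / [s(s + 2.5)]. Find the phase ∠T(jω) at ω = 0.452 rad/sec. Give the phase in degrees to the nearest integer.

∠(j0.452 + 2.5) = arctan(0.452/2.5) = 10.25°
∠(j0.452) = 90.00°
∠T(j0.452) = − (10.25° + 90.00°) = -100.25°

-100°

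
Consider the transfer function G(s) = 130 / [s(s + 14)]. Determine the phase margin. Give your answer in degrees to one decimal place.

60.1°

Gain crossover: |G(jω)| = 1 at ω ≈ 8.05 rad s⁻¹.
∠G(j8.05) = −90° − arctan(8.05/14) ≈ -119.90°
PM = 180° + (-119.90°) = 60.10°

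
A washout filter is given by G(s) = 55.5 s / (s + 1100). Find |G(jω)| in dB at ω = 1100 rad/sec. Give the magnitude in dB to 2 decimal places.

|j1100| = 1100
|j1100 + 1100| = √(1100² + 1100²) = 1556
|G(j1100)| = 55.5 × 1100 / 1556 = 39.244
20 log₁₀(39.244) = 31.876 dB

31.88 dB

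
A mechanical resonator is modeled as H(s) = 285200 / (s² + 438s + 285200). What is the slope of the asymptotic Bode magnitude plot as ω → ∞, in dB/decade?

With 0 zeros and 2 poles, the high-frequency asymptotic slope is 20 × (0 − 2) = -40 dB/decade.

-40 dB/decade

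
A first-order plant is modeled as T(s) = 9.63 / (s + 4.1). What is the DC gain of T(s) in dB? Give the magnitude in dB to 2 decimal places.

7.42 dB

T(0) = 9.63 / 4.1 = 2.3488
20 log₁₀(2.3488) = 7.417 dB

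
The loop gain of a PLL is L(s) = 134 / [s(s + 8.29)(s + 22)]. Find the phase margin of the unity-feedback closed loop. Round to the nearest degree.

83 deg

Gain crossover: |L(jω)| = 1 at ω ≈ 0.731 rad/sec.
∠L(j0.731) = −90° − arctan(0.731/8.29) − arctan(0.731/22) ≈ -96.95°
PM = 180° + (-96.95°) = 83.05°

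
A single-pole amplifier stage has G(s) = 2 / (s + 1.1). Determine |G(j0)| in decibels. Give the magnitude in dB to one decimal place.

5.2 dB

G(0) = 2 / 1.1 = 1.8182
20 log₁₀(1.8182) = 5.19 dB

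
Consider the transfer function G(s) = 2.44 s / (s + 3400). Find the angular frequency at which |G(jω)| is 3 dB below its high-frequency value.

3400 rad/sec

For a single-pole high-pass, the −3 dB point is at the pole: ω = 3400 rad/sec.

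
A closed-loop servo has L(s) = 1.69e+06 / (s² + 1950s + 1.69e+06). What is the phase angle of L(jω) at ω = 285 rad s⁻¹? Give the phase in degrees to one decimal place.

-19.1°

∠[(j285)² + 1950(j285) + 1.69e+06] = ∠[1.6088e+06 + j5.5575e+05] = 19.06°
∠L(j285) = −19.06° = -19.06°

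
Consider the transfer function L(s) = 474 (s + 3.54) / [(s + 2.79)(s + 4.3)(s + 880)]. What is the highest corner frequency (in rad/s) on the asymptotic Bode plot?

Break frequencies occur at each pole and zero magnitude: 2.79 rad/s, 3.54 rad/s, 4.3 rad/s, 880 rad/s.
The highest is 880 rad/s.

880 rad/s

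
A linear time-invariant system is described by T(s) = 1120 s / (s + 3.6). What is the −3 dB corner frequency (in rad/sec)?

3.6 rad/sec

For a single-pole high-pass, the −3 dB point is at the pole: ω = 3.6 rad/sec.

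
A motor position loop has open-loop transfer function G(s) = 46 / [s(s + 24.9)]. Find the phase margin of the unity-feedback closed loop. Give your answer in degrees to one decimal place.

Gain crossover: |G(jω)| = 1 at ω ≈ 1.84 rad/s.
∠G(j1.84) = −90° − arctan(1.84/24.9) ≈ -94.23°
PM = 180° + (-94.23°) = 85.77°

85.8°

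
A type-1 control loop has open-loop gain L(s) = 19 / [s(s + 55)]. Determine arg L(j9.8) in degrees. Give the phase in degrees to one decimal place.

-100.1°

∠(j9.8 + 55) = arctan(9.8/55) = 10.10°
∠(j9.8) = 90.00°
∠L(j9.8) = − (10.10° + 90.00°) = -100.10°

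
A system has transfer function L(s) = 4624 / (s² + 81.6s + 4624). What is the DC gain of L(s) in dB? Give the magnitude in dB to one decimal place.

0.0 dB

L(0) = 4624 / 4624 = 1
20 log₁₀(1) = 0.00 dB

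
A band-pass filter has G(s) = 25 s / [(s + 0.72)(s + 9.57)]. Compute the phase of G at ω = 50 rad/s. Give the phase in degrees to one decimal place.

∠(j50) = 90.00°
∠(j50 + 0.72) = arctan(50/0.72) = 89.17°
∠(j50 + 9.57) = arctan(50/9.57) = 79.16°
∠G(j50) = 90.00° − (89.17° + 79.16°) = -78.34°

-78.3°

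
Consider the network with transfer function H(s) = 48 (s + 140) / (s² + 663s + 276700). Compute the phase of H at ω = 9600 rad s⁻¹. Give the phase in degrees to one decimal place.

∠(j9600 + 140) = arctan(9600/140) = 89.16°
∠[(j9600)² + 663(j9600) + 276700] = ∠[-9.1883e+07 + j6.3648e+06] = 176.04°
∠H(j9600) = 89.16° − 176.04° = -86.87°

-86.9°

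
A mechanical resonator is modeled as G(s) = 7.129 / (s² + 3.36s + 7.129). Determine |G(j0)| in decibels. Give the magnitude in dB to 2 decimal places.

0.00 dB

G(0) = 7.129 / 7.129 = 1
20 log₁₀(1) = 0.000 dB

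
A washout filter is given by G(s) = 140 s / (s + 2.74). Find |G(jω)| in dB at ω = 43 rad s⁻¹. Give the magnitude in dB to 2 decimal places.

42.90 dB

|j43| = 43
|j43 + 2.74| = √(43² + 2.74²) = 43.09
|G(j43)| = 140 × 43 / 43.09 = 139.72
20 log₁₀(139.72) = 42.905 dB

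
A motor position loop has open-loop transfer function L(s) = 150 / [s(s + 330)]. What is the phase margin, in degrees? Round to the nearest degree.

90 deg

Gain crossover: |L(jω)| = 1 at ω ≈ 0.455 rad/s.
∠L(j0.455) = −90° − arctan(0.455/330) ≈ -90.08°
PM = 180° + (-90.08°) = 89.92°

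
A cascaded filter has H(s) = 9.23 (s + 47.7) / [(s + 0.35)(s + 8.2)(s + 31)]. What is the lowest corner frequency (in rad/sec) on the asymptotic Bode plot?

0.35 rad/sec

Break frequencies occur at each pole and zero magnitude: 0.35 rad/sec, 8.2 rad/sec, 31 rad/sec, 47.7 rad/sec.
The lowest is 0.35 rad/sec.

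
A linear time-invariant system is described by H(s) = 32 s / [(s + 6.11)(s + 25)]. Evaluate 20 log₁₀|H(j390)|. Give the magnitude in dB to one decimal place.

|j390| = 390
|j390 + 6.11| = √(390² + 6.11²) = 390
|j390 + 25| = √(390² + 25²) = 390.8
|H(j390)| = 32 × 390 / (390 × 390.8) = 0.081873
20 log₁₀(0.081873) = -21.74 dB

-21.7 dB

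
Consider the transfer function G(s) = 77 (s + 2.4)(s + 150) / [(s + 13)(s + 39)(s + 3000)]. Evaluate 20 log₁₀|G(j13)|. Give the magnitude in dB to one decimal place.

|j13 + 2.4| = √(13² + 2.4²) = 13.22
|j13 + 150| = √(13² + 150²) = 150.6
|j13 + 13| = √(13² + 13²) = 18.38
|j13 + 39| = √(13² + 39²) = 41.11
|j13 + 3000| = √(13² + 3000²) = 3000
|G(j13)| = 77 × 13.22 × 150.6 / (18.38 × 41.11 × 3000) = 0.067593
20 log₁₀(0.067593) = -23.40 dB

-23.4 dB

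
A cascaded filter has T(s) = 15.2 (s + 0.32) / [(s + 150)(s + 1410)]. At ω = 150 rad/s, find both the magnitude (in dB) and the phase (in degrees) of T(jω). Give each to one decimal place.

|j150 + 0.32| = √(150² + 0.32²) = 150
|j150 + 150| = √(150² + 150²) = 212.1
|j150 + 1410| = √(150² + 1410²) = 1418
|T(j150)| = 15.2 × 150 / (212.1 × 1418) = 0.00758
20 log₁₀(0.00758) = -42.41 dB
∠(j150 + 0.32) = arctan(150/0.32) = 89.88°
∠(j150 + 150) = arctan(150/150) = 45.00°
∠(j150 + 1410) = arctan(150/1410) = 6.07°
∠T(j150) = 89.88° − (45.00° + 6.07°) = 38.81°

|T| = -42.4 dB, ∠T = 38.8°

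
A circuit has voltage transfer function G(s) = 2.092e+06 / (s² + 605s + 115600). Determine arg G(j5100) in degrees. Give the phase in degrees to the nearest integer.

-173 deg

∠[(j5100)² + 605(j5100) + 115600] = ∠[-2.5894e+07 + j3.0855e+06] = 173.20°
∠G(j5100) = −173.20° = -173.20°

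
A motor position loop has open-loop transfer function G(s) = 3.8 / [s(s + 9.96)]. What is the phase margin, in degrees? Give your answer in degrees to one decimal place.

87.8°

Gain crossover: |G(jω)| = 1 at ω ≈ 0.381 rad s⁻¹.
∠G(j0.381) = −90° − arctan(0.381/9.96) ≈ -92.19°
PM = 180° + (-92.19°) = 87.81°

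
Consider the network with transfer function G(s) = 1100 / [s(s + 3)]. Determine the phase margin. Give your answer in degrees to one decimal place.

5.2°

Gain crossover: |G(jω)| = 1 at ω ≈ 33.1 rad/s.
∠G(j33.1) = −90° − arctan(33.1/3) ≈ -174.82°
PM = 180° + (-174.82°) = 5.18°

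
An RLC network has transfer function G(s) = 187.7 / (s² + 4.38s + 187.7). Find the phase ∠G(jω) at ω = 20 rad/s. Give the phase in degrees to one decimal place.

-157.6 deg

∠[(j20)² + 4.38(j20) + 187.7] = ∠[-212.3 + j87.6] = 157.58°
∠G(j20) = −157.58° = -157.58°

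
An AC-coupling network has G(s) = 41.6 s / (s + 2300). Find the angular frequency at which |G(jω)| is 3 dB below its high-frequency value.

2300 rad s⁻¹

For a single-pole high-pass, the −3 dB point is at the pole: ω = 2300 rad s⁻¹.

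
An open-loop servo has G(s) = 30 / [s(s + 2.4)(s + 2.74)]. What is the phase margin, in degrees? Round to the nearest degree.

3°

Gain crossover: |G(jω)| = 1 at ω ≈ 2.41 rad s⁻¹.
∠G(j2.41) = −90° − arctan(2.41/2.4) − arctan(2.41/2.74) ≈ -176.54°
PM = 180° + (-176.54°) = 3.46°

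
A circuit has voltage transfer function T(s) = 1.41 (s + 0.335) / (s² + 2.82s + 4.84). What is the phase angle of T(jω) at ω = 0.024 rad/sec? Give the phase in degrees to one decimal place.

3.3°

∠(j0.024 + 0.335) = arctan(0.024/0.335) = 4.10°
∠[(j0.024)² + 2.82(j0.024) + 4.84] = ∠[4.8394 + j0.06768] = 0.80°
∠T(j0.024) = 4.10° − 0.80° = 3.30°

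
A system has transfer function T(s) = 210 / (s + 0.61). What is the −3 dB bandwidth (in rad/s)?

0.61 rad/s

For a single-pole low-pass, the −3 dB point is at the pole: ω = 0.61 rad/s.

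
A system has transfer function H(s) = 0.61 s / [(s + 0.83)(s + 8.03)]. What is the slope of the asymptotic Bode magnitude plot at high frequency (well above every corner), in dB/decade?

-20 dB/decade

With 1 zero and 2 poles, the high-frequency asymptotic slope is 20 × (1 − 2) = -20 dB/decade.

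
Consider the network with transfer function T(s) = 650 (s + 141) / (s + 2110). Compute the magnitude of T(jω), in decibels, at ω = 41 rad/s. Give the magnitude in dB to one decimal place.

33.1 dB

|j41 + 141| = √(41² + 141²) = 146.8
|j41 + 2110| = √(41² + 2110²) = 2110
|T(j41)| = 650 × 146.8 / 2110 = 45.227
20 log₁₀(45.227) = 33.11 dB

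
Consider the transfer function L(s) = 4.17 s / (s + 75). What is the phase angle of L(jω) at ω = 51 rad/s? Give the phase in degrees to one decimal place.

55.8°

∠(j51) = 90.00°
∠(j51 + 75) = arctan(51/75) = 34.22°
∠L(j51) = 90.00° − 34.22° = 55.78°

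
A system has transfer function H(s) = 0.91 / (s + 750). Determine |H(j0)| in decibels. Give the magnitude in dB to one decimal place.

H(0) = 0.91 / 750 = 0.0012133
20 log₁₀(0.0012133) = -58.32 dB

-58.3 dB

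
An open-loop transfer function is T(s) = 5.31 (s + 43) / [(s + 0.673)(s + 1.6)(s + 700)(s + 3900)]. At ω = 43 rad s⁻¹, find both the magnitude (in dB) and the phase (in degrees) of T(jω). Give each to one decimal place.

|T| = -143.9 dB, ∠T = -136.1 deg

|j43 + 43| = √(43² + 43²) = 60.81
|j43 + 0.673| = √(43² + 0.673²) = 43.01
|j43 + 1.6| = √(43² + 1.6²) = 43.03
|j43 + 700| = √(43² + 700²) = 701.3
|j43 + 3900| = √(43² + 3900²) = 3900
|T(j43)| = 5.31 × 60.81 / (43.01 × 43.03 × 701.3 × 3900) = 6.3794e-08
20 log₁₀(6.3794e-08) = -143.90 dB
∠(j43 + 43) = arctan(43/43) = 45.00°
∠(j43 + 0.673) = arctan(43/0.673) = 89.10°
∠(j43 + 1.6) = arctan(43/1.6) = 87.87°
∠(j43 + 700) = arctan(43/700) = 3.52°
∠(j43 + 3900) = arctan(43/3900) = 0.63°
∠T(j43) = 45.00° − (89.10° + 87.87° + 3.52° + 0.63°) = -136.12°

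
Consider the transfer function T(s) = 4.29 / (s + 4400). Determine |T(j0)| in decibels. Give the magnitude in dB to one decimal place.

-60.2 dB

T(0) = 4.29 / 4400 = 0.000975
20 log₁₀(0.000975) = -60.22 dB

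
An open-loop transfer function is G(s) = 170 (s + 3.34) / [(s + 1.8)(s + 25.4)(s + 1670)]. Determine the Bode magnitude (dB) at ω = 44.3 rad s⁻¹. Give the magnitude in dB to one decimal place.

-54.0 dB

|j44.3 + 3.34| = √(44.3² + 3.34²) = 44.43
|j44.3 + 1.8| = √(44.3² + 1.8²) = 44.34
|j44.3 + 25.4| = √(44.3² + 25.4²) = 51.07
|j44.3 + 1670| = √(44.3² + 1670²) = 1671
|G(j44.3)| = 170 × 44.43 / (44.34 × 51.07 × 1671) = 0.0019968
20 log₁₀(0.0019968) = -53.99 dB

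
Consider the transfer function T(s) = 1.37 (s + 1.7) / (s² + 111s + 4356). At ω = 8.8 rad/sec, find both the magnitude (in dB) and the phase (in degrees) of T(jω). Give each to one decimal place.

|T| = -51.1 dB, ∠T = 66.2°

|j8.8 + 1.7| = √(8.8² + 1.7²) = 8.963
|(j8.8)² + 111(j8.8) + 4356| = |4278.6 + j976.8| = 4389
|T(j8.8)| = 1.37 × 8.963 / 4389 = 0.0027979
20 log₁₀(0.0027979) = -51.06 dB
∠(j8.8 + 1.7) = arctan(8.8/1.7) = 79.07°
∠[(j8.8)² + 111(j8.8) + 4356] = ∠[4278.6 + j976.8] = 12.86°
∠T(j8.8) = 79.07° − 12.86° = 66.21°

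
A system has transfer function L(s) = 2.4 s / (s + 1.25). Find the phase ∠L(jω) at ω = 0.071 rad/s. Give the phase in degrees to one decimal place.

86.7 deg

∠(j0.071) = 90.00°
∠(j0.071 + 1.25) = arctan(0.071/1.25) = 3.25°
∠L(j0.071) = 90.00° − 3.25° = 86.75°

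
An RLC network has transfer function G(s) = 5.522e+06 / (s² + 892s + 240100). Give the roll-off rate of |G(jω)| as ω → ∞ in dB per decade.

With 0 zeros and 2 poles, the high-frequency asymptotic slope is 20 × (0 − 2) = -40 dB/decade.

-40 dB/decade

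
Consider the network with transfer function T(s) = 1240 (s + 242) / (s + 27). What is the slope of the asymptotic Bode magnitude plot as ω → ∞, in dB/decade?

0 dB/decade

With 1 zero and 1 pole, the high-frequency asymptotic slope is 20 × (1 − 1) = 0 dB/decade.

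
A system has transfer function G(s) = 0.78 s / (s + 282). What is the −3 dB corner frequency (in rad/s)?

For a single-pole high-pass, the −3 dB point is at the pole: ω = 282 rad/s.

282 rad/s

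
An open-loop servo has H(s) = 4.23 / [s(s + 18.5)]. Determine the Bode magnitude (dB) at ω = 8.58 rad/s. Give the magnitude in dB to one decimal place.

-32.3 dB

|j8.58 + 18.5| = √(8.58² + 18.5²) = 20.39
|j8.58| = 8.58
|H(j8.58)| = 4.23 / (20.39 × 8.58) = 0.024176
20 log₁₀(0.024176) = -32.33 dB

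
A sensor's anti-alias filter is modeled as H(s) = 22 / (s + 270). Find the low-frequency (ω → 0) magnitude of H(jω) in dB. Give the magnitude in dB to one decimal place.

-21.8 dB

H(0) = 22 / 270 = 0.081481
20 log₁₀(0.081481) = -21.78 dB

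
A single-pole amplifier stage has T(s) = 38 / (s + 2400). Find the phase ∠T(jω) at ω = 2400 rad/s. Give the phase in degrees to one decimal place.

∠(j2400 + 2400) = arctan(2400/2400) = 45.00°
∠T(j2400) = −45.00° = -45.00°

-45.0 deg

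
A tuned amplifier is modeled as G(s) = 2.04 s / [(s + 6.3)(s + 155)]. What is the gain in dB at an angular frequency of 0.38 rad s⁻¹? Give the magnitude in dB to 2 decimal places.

|j0.38| = 0.38
|j0.38 + 6.3| = √(0.38² + 6.3²) = 6.311
|j0.38 + 155| = √(0.38² + 155²) = 155
|G(j0.38)| = 2.04 × 0.38 / (6.311 × 155) = 0.00079241
20 log₁₀(0.00079241) = -62.021 dB

-62.02 dB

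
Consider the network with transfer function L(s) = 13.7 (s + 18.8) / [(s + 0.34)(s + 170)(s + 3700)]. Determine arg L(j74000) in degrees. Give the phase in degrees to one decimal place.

∠(j74000 + 18.8) = arctan(74000/18.8) = 89.99°
∠(j74000 + 0.34) = arctan(74000/0.34) = 90.00°
∠(j74000 + 170) = arctan(74000/170) = 89.87°
∠(j74000 + 3700) = arctan(74000/3700) = 87.14°
∠L(j74000) = 89.99° − (90.00° + 89.87° + 87.14°) = -177.02°

-177.0°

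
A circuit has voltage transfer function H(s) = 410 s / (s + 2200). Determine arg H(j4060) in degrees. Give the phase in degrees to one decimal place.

∠(j4060) = 90.00°
∠(j4060 + 2200) = arctan(4060/2200) = 61.55°
∠H(j4060) = 90.00° − 61.55° = 28.45°

28.5°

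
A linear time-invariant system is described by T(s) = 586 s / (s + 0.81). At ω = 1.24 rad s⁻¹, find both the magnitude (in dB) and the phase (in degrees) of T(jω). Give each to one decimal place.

|T| = 53.8 dB, ∠T = 33.2°

|j1.24| = 1.24
|j1.24 + 0.81| = √(1.24² + 0.81²) = 1.481
|T(j1.24)| = 586 × 1.24 / 1.481 = 490.6
20 log₁₀(490.6) = 53.81 dB
∠(j1.24) = 90.00°
∠(j1.24 + 0.81) = arctan(1.24/0.81) = 56.85°
∠T(j1.24) = 90.00° − 56.85° = 33.15°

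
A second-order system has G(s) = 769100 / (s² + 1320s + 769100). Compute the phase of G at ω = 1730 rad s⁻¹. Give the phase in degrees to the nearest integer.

-134°

∠[(j1730)² + 1320(j1730) + 769100] = ∠[-2.2238e+06 + j2.2836e+06] = 134.24°
∠G(j1730) = −134.24° = -134.24°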